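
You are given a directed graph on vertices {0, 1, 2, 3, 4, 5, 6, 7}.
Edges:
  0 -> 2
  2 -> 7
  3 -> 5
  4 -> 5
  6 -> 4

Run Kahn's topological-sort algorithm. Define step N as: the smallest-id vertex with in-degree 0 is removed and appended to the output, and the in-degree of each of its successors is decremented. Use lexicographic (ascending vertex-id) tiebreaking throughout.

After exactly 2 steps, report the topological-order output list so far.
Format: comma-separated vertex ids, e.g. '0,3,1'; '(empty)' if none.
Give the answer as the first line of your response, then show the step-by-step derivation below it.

0,1

step 1: output 0; order=[0]; indeg=(0,0,0,0,1,2,0,1)
step 2: output 1; order=[0,1]; indeg=(0,0,0,0,1,2,0,1)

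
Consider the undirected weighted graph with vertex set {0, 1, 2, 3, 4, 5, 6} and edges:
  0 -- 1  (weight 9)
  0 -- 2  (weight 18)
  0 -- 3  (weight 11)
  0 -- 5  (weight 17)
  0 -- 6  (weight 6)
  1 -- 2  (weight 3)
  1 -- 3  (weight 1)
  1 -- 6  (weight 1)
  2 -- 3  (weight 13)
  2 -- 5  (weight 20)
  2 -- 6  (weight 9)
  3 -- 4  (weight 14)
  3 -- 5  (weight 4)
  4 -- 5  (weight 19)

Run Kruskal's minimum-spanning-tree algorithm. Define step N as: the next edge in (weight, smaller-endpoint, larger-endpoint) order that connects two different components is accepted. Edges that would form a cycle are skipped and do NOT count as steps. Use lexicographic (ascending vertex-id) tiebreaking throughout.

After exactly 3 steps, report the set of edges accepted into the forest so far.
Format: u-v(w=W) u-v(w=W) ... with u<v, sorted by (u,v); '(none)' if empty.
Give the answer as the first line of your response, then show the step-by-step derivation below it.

1-2(w=3) 1-3(w=1) 1-6(w=1)

step 1: add edge 1-3 (w=1); MST = {1-3(w=1)}
step 2: add edge 1-6 (w=1); MST = {1-3(w=1) 1-6(w=1)}
step 3: add edge 1-2 (w=3); MST = {1-2(w=3) 1-3(w=1) 1-6(w=1)}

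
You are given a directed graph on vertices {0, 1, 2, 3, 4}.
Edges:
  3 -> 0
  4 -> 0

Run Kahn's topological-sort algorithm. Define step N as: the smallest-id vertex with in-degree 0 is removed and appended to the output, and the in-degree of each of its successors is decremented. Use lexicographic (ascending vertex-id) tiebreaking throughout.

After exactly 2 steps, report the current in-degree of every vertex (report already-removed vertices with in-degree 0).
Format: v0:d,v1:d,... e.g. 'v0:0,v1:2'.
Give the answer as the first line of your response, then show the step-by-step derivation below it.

v0:2,v1:0,v2:0,v3:0,v4:0

step 1: output 1; order=[1]; indeg=(2,0,0,0,0)
step 2: output 2; order=[1,2]; indeg=(2,0,0,0,0)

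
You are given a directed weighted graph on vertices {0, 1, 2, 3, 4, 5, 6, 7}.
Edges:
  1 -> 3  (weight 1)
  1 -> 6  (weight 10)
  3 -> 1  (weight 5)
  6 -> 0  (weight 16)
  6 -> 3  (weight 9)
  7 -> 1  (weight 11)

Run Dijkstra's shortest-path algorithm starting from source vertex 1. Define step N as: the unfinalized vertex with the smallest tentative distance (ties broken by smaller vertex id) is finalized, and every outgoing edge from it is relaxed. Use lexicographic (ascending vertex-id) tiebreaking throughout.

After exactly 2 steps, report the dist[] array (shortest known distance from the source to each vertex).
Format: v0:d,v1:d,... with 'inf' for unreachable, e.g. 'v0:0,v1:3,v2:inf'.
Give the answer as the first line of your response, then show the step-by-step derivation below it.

v0:inf,v1:0,v2:inf,v3:1,v4:inf,v5:inf,v6:10,v7:inf

step 1: dist = v0:inf,v1:0,v2:inf,v3:1,v4:inf,v5:inf,v6:10,v7:inf
step 2: dist = v0:inf,v1:0,v2:inf,v3:1,v4:inf,v5:inf,v6:10,v7:inf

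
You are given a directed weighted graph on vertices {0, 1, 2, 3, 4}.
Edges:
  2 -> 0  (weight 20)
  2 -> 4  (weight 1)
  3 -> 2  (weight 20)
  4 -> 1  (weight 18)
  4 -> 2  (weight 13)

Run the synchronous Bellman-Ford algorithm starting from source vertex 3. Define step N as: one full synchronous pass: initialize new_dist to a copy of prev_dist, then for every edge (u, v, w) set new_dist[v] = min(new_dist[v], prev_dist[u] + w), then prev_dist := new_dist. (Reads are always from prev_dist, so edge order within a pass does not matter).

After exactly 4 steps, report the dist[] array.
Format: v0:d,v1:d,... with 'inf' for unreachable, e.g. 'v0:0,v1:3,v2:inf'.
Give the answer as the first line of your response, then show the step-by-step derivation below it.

v0:40,v1:39,v2:20,v3:0,v4:21

step 1: dist = v0:inf,v1:inf,v2:20,v3:0,v4:inf
step 2: dist = v0:40,v1:inf,v2:20,v3:0,v4:21
step 3: dist = v0:40,v1:39,v2:20,v3:0,v4:21
step 4: dist = v0:40,v1:39,v2:20,v3:0,v4:21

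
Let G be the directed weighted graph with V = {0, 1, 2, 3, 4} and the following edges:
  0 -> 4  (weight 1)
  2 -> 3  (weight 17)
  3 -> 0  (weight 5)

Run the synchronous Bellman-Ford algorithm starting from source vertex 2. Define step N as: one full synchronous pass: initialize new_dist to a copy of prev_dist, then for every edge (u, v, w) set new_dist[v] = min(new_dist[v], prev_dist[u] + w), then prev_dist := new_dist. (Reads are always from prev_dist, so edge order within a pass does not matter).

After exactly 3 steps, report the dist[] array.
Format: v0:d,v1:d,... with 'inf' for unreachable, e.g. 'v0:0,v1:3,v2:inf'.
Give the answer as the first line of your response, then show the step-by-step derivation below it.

v0:22,v1:inf,v2:0,v3:17,v4:23

step 1: dist = v0:inf,v1:inf,v2:0,v3:17,v4:inf
step 2: dist = v0:22,v1:inf,v2:0,v3:17,v4:inf
step 3: dist = v0:22,v1:inf,v2:0,v3:17,v4:23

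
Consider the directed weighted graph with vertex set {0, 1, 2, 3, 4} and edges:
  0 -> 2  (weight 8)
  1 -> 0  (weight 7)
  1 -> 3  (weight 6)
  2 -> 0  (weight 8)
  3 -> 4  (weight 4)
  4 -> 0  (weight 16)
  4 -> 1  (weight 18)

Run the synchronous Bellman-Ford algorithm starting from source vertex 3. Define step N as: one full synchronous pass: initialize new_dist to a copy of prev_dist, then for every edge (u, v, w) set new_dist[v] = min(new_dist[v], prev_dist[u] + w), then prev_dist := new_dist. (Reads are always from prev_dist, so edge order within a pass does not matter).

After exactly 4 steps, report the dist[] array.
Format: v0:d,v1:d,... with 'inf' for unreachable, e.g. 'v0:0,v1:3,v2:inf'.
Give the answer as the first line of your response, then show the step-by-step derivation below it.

v0:20,v1:22,v2:28,v3:0,v4:4

step 1: dist = v0:inf,v1:inf,v2:inf,v3:0,v4:4
step 2: dist = v0:20,v1:22,v2:inf,v3:0,v4:4
step 3: dist = v0:20,v1:22,v2:28,v3:0,v4:4
step 4: dist = v0:20,v1:22,v2:28,v3:0,v4:4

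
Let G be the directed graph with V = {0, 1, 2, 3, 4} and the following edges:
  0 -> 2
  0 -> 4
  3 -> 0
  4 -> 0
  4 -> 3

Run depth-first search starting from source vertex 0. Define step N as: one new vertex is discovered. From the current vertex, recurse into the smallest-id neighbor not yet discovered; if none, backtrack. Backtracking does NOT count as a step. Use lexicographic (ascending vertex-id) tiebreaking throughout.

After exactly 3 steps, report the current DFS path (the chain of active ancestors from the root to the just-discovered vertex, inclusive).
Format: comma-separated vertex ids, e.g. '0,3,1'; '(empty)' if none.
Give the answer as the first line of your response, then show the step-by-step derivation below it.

0,4

step 1: discover 0; path=0; order=0
step 2: discover 2; path=0>2; order=0,2
step 3: discover 4; path=0>4; order=0,2,4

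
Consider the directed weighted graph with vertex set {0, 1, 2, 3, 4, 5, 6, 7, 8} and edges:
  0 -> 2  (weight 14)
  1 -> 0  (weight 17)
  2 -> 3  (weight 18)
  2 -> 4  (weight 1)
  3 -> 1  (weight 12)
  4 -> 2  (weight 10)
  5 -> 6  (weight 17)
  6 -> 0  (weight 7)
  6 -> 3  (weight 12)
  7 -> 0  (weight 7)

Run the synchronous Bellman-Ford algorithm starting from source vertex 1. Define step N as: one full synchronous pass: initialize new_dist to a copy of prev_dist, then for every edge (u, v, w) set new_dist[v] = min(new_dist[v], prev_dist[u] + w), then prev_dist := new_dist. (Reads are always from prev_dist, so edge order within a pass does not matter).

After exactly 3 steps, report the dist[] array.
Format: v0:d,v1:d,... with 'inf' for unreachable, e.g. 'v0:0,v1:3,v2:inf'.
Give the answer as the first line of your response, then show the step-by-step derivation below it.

v0:17,v1:0,v2:31,v3:49,v4:32,v5:inf,v6:inf,v7:inf,v8:inf

step 1: dist = v0:17,v1:0,v2:inf,v3:inf,v4:inf,v5:inf,v6:inf,v7:inf,v8:inf
step 2: dist = v0:17,v1:0,v2:31,v3:inf,v4:inf,v5:inf,v6:inf,v7:inf,v8:inf
step 3: dist = v0:17,v1:0,v2:31,v3:49,v4:32,v5:inf,v6:inf,v7:inf,v8:inf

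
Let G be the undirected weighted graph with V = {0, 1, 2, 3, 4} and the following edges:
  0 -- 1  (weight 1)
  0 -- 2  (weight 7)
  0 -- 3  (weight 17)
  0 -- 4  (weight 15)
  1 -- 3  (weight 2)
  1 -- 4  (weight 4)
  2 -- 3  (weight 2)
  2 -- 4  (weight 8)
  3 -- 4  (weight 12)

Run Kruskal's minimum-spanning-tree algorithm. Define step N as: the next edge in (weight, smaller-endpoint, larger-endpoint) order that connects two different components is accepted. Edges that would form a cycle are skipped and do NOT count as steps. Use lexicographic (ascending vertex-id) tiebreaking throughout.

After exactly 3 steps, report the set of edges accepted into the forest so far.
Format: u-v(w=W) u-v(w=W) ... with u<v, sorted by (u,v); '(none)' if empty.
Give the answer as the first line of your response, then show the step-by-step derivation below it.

0-1(w=1) 1-3(w=2) 2-3(w=2)

step 1: add edge 0-1 (w=1); MST = {0-1(w=1)}
step 2: add edge 1-3 (w=2); MST = {0-1(w=1) 1-3(w=2)}
step 3: add edge 2-3 (w=2); MST = {0-1(w=1) 1-3(w=2) 2-3(w=2)}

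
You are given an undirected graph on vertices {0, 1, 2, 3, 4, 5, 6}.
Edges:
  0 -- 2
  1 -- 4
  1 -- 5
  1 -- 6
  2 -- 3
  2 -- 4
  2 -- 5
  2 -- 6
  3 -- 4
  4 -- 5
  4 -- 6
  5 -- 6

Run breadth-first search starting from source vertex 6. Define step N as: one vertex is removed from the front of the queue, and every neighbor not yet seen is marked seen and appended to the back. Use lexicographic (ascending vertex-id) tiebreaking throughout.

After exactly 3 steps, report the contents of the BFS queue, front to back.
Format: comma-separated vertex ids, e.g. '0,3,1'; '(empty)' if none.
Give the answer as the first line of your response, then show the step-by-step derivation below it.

4,5,0,3

step 1: dequeue 6; queue=[1,2,4,5]; order=6
step 2: dequeue 1; queue=[2,4,5]; order=6,1
step 3: dequeue 2; queue=[4,5,0,3]; order=6,1,2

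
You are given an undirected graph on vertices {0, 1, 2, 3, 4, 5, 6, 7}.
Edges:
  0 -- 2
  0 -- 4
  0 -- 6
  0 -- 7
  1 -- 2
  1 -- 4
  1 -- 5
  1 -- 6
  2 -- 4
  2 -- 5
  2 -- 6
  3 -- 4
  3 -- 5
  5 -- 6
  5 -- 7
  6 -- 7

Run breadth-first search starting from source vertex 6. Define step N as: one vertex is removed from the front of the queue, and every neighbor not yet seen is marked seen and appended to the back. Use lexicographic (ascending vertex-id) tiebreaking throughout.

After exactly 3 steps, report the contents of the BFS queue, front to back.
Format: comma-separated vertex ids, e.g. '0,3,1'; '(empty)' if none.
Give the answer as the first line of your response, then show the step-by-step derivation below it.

2,5,7,4

step 1: dequeue 6; queue=[0,1,2,5,7]; order=6
step 2: dequeue 0; queue=[1,2,5,7,4]; order=6,0
step 3: dequeue 1; queue=[2,5,7,4]; order=6,0,1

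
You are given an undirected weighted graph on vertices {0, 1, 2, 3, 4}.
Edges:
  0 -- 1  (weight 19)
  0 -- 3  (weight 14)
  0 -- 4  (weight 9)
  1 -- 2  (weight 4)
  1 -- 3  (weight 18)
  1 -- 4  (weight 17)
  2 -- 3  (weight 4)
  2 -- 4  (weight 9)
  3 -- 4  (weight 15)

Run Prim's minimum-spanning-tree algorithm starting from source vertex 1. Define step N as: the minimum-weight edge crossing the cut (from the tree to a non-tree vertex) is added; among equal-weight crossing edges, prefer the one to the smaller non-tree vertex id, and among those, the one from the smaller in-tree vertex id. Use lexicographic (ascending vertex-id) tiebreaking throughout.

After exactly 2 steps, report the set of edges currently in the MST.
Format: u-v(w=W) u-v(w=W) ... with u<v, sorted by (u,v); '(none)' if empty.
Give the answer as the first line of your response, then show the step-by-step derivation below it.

1-2(w=4) 2-3(w=4)

step 1: add edge 1-2 (w=4); MST = {1-2(w=4)}
step 2: add edge 2-3 (w=4); MST = {1-2(w=4) 2-3(w=4)}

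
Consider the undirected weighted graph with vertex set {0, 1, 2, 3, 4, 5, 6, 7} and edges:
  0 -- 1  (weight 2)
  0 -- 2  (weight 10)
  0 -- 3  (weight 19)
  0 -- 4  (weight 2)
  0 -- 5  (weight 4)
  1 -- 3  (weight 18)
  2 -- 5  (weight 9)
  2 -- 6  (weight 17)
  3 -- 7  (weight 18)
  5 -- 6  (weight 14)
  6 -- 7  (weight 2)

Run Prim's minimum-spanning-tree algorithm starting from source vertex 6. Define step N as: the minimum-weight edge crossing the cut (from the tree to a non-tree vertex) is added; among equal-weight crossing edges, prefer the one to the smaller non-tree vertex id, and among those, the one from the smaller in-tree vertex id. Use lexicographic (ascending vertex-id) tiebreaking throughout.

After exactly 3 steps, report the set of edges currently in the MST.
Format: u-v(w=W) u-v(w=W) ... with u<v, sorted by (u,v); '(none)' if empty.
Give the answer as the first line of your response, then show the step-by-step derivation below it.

0-5(w=4) 5-6(w=14) 6-7(w=2)

step 1: add edge 6-7 (w=2); MST = {6-7(w=2)}
step 2: add edge 5-6 (w=14); MST = {5-6(w=14) 6-7(w=2)}
step 3: add edge 0-5 (w=4); MST = {0-5(w=4) 5-6(w=14) 6-7(w=2)}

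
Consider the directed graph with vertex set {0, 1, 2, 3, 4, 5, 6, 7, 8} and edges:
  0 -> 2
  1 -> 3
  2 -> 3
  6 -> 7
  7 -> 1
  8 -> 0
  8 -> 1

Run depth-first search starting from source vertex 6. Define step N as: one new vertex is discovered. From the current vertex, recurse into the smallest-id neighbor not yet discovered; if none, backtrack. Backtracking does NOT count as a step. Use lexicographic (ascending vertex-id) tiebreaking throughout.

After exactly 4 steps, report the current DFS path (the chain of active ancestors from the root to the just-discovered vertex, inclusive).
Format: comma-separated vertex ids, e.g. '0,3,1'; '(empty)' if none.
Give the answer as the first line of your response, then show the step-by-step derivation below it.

6,7,1,3

step 1: discover 6; path=6; order=6
step 2: discover 7; path=6>7; order=6,7
step 3: discover 1; path=6>7>1; order=6,7,1
step 4: discover 3; path=6>7>1>3; order=6,7,1,3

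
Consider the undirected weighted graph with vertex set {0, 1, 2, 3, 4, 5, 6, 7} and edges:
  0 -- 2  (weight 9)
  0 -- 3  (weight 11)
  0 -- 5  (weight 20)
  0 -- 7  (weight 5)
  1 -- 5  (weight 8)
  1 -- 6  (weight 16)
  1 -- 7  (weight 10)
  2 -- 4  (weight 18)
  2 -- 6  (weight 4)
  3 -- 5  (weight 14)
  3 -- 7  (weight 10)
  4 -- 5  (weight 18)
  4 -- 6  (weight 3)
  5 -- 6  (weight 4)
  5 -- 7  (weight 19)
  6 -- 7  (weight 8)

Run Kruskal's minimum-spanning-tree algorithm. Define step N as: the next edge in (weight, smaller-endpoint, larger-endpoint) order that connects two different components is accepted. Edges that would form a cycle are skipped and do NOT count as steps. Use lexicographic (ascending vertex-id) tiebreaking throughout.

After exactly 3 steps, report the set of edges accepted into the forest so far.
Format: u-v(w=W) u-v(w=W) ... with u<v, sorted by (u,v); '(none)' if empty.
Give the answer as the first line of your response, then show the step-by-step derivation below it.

2-6(w=4) 4-6(w=3) 5-6(w=4)

step 1: add edge 4-6 (w=3); MST = {4-6(w=3)}
step 2: add edge 2-6 (w=4); MST = {2-6(w=4) 4-6(w=3)}
step 3: add edge 5-6 (w=4); MST = {2-6(w=4) 4-6(w=3) 5-6(w=4)}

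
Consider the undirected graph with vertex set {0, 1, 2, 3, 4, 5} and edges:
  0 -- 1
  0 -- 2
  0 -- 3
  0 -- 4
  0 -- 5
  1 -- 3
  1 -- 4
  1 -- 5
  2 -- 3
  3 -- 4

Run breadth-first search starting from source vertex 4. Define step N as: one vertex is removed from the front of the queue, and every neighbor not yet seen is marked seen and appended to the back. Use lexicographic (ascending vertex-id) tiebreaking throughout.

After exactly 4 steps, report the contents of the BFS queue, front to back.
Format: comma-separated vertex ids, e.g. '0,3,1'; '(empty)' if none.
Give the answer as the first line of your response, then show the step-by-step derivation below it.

2,5

step 1: dequeue 4; queue=[0,1,3]; order=4
step 2: dequeue 0; queue=[1,3,2,5]; order=4,0
step 3: dequeue 1; queue=[3,2,5]; order=4,0,1
step 4: dequeue 3; queue=[2,5]; order=4,0,1,3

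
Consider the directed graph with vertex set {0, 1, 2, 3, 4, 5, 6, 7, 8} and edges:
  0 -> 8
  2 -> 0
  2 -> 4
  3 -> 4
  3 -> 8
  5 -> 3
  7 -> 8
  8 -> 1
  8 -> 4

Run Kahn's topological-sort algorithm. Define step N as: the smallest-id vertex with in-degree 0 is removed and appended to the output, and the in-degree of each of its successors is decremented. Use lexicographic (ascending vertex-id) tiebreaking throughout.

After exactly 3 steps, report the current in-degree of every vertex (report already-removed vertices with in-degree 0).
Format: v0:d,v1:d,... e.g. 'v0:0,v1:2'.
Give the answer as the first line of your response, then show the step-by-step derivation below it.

v0:0,v1:1,v2:0,v3:0,v4:2,v5:0,v6:0,v7:0,v8:2

step 1: output 2; order=[2]; indeg=(0,1,0,1,2,0,0,0,3)
step 2: output 0; order=[2,0]; indeg=(0,1,0,1,2,0,0,0,2)
step 3: output 5; order=[2,0,5]; indeg=(0,1,0,0,2,0,0,0,2)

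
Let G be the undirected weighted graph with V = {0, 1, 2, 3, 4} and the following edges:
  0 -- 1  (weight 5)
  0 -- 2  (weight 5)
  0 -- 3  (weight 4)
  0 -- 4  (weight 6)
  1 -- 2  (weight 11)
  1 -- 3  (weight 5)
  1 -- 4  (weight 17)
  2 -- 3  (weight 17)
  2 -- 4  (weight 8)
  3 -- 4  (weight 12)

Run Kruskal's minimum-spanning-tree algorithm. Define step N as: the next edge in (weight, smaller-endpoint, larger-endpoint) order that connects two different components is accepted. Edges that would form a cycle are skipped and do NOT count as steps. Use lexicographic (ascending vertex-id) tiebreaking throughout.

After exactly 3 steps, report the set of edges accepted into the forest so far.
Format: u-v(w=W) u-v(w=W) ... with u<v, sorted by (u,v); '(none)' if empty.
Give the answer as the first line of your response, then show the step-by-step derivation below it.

0-1(w=5) 0-2(w=5) 0-3(w=4)

step 1: add edge 0-3 (w=4); MST = {0-3(w=4)}
step 2: add edge 0-1 (w=5); MST = {0-1(w=5) 0-3(w=4)}
step 3: add edge 0-2 (w=5); MST = {0-1(w=5) 0-2(w=5) 0-3(w=4)}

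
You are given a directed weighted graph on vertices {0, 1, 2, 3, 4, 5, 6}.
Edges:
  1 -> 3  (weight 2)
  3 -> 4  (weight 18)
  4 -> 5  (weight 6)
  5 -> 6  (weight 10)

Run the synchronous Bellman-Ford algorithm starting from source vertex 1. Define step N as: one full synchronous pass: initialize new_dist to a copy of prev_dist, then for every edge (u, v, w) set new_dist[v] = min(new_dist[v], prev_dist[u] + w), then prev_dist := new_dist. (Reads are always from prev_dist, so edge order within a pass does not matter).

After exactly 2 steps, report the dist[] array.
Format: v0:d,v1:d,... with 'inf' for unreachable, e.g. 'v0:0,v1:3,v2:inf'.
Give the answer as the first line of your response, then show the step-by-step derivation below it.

v0:inf,v1:0,v2:inf,v3:2,v4:20,v5:inf,v6:inf

step 1: dist = v0:inf,v1:0,v2:inf,v3:2,v4:inf,v5:inf,v6:inf
step 2: dist = v0:inf,v1:0,v2:inf,v3:2,v4:20,v5:inf,v6:inf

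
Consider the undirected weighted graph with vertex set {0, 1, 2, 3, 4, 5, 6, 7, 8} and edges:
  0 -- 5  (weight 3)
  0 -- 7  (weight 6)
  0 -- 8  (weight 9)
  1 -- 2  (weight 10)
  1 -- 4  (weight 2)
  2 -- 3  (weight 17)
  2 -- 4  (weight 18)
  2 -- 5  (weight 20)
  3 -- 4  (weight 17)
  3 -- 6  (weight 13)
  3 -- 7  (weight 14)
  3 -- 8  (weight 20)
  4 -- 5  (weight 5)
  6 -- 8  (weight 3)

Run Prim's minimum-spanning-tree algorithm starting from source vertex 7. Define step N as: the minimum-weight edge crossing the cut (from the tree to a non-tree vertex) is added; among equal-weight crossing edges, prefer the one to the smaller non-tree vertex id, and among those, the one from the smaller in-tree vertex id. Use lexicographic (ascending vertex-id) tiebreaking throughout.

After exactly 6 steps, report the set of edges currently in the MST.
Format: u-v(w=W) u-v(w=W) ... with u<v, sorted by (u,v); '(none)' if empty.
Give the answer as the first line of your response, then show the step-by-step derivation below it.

0-5(w=3) 0-7(w=6) 0-8(w=9) 1-4(w=2) 4-5(w=5) 6-8(w=3)

step 1: add edge 0-7 (w=6); MST = {0-7(w=6)}
step 2: add edge 0-5 (w=3); MST = {0-5(w=3) 0-7(w=6)}
step 3: add edge 4-5 (w=5); MST = {0-5(w=3) 0-7(w=6) 4-5(w=5)}
step 4: add edge 1-4 (w=2); MST = {0-5(w=3) 0-7(w=6) 1-4(w=2) 4-5(w=5)}
step 5: add edge 0-8 (w=9); MST = {0-5(w=3) 0-7(w=6) 0-8(w=9) 1-4(w=2) 4-5(w=5)}
step 6: add edge 6-8 (w=3); MST = {0-5(w=3) 0-7(w=6) 0-8(w=9) 1-4(w=2) 4-5(w=5) 6-8(w=3)}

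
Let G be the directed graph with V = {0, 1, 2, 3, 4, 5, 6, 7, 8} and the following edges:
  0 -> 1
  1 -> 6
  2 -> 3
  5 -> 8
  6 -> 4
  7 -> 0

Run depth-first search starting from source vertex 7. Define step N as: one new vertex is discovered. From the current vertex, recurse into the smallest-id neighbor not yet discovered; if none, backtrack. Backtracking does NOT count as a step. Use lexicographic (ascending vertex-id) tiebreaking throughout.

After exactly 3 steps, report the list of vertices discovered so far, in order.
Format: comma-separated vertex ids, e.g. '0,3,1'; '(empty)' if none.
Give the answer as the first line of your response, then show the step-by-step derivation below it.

7,0,1

step 1: discover 7; path=7; order=7
step 2: discover 0; path=7>0; order=7,0
step 3: discover 1; path=7>0>1; order=7,0,1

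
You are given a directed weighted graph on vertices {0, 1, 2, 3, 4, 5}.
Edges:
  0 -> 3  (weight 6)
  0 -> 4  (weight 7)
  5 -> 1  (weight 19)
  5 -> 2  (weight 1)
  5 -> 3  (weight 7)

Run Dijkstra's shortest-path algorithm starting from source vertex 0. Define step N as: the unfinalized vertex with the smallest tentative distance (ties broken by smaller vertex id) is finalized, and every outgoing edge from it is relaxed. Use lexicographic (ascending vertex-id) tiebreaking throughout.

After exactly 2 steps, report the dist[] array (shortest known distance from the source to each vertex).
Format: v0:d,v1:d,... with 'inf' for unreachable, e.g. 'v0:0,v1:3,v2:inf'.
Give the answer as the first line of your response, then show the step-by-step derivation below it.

v0:0,v1:inf,v2:inf,v3:6,v4:7,v5:inf

step 1: dist = v0:0,v1:inf,v2:inf,v3:6,v4:7,v5:inf
step 2: dist = v0:0,v1:inf,v2:inf,v3:6,v4:7,v5:inf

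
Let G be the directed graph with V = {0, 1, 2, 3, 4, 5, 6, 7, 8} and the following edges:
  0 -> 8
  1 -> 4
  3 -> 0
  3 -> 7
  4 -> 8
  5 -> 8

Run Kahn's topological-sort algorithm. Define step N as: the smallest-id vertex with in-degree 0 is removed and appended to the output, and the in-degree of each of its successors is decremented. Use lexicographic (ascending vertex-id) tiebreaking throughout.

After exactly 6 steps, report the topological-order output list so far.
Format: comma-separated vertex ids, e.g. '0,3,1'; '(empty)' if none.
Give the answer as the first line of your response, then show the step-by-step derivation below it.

1,2,3,0,4,5

step 1: output 1; order=[1]; indeg=(1,0,0,0,0,0,0,1,3)
step 2: output 2; order=[1,2]; indeg=(1,0,0,0,0,0,0,1,3)
step 3: output 3; order=[1,2,3]; indeg=(0,0,0,0,0,0,0,0,3)
step 4: output 0; order=[1,2,3,0]; indeg=(0,0,0,0,0,0,0,0,2)
step 5: output 4; order=[1,2,3,0,4]; indeg=(0,0,0,0,0,0,0,0,1)
step 6: output 5; order=[1,2,3,0,4,5]; indeg=(0,0,0,0,0,0,0,0,0)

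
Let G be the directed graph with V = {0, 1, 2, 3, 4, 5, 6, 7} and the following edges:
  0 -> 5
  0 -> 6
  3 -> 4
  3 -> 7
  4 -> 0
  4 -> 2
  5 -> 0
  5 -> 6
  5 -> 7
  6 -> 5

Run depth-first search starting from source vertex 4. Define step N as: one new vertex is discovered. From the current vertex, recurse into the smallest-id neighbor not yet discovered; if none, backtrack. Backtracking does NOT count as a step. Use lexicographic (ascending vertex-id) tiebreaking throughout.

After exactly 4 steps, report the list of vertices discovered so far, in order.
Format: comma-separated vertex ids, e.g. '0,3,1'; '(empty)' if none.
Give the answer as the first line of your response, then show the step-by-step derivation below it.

4,0,5,6

step 1: discover 4; path=4; order=4
step 2: discover 0; path=4>0; order=4,0
step 3: discover 5; path=4>0>5; order=4,0,5
step 4: discover 6; path=4>0>5>6; order=4,0,5,6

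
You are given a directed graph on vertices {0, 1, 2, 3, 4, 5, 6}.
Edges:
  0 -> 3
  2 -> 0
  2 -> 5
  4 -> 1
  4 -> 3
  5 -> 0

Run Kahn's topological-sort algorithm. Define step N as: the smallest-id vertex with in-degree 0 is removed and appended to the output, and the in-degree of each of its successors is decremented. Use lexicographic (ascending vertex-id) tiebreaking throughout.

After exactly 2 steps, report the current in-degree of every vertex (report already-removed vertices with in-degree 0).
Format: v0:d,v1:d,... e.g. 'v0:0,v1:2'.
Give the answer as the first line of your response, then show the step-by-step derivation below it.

v0:1,v1:0,v2:0,v3:1,v4:0,v5:0,v6:0

step 1: output 2; order=[2]; indeg=(1,1,0,2,0,0,0)
step 2: output 4; order=[2,4]; indeg=(1,0,0,1,0,0,0)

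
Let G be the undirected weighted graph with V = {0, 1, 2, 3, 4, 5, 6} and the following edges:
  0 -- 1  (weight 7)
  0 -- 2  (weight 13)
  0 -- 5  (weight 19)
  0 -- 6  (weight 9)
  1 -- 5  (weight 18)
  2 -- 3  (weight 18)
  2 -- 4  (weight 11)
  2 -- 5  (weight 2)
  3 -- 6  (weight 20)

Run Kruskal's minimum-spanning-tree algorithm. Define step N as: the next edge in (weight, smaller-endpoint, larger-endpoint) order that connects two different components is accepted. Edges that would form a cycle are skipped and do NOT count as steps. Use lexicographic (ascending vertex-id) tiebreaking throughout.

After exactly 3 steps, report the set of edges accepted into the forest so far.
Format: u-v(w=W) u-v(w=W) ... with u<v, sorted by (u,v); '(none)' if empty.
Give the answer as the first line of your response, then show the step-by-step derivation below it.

0-1(w=7) 0-6(w=9) 2-5(w=2)

step 1: add edge 2-5 (w=2); MST = {2-5(w=2)}
step 2: add edge 0-1 (w=7); MST = {0-1(w=7) 2-5(w=2)}
step 3: add edge 0-6 (w=9); MST = {0-1(w=7) 0-6(w=9) 2-5(w=2)}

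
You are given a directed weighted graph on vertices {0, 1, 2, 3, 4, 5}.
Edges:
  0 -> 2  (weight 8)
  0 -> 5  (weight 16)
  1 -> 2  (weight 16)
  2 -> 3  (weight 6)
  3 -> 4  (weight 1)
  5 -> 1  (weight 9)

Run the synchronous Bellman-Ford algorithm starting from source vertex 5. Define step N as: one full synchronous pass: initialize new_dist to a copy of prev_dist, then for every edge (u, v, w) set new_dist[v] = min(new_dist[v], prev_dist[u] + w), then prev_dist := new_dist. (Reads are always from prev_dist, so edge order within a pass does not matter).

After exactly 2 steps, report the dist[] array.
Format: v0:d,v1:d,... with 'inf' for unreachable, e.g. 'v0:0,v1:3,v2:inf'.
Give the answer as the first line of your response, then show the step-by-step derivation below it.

v0:inf,v1:9,v2:25,v3:inf,v4:inf,v5:0

step 1: dist = v0:inf,v1:9,v2:inf,v3:inf,v4:inf,v5:0
step 2: dist = v0:inf,v1:9,v2:25,v3:inf,v4:inf,v5:0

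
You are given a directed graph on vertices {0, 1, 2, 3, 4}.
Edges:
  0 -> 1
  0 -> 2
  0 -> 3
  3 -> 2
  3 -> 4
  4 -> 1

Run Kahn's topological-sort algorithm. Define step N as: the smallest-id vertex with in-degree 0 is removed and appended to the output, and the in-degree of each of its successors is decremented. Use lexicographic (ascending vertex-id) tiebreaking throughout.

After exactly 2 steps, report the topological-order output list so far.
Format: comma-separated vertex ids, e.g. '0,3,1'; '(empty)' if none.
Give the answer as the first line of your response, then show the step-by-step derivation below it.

0,3

step 1: output 0; order=[0]; indeg=(0,1,1,0,1)
step 2: output 3; order=[0,3]; indeg=(0,1,0,0,0)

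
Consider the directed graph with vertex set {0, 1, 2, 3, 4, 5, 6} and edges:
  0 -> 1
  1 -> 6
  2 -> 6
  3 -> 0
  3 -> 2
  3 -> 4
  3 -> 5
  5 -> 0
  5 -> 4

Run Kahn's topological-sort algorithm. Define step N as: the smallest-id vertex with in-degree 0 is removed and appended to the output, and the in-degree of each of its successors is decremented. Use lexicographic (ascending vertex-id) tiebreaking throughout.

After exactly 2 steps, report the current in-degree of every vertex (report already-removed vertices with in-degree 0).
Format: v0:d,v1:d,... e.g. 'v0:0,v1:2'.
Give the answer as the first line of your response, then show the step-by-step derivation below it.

v0:1,v1:1,v2:0,v3:0,v4:1,v5:0,v6:1

step 1: output 3; order=[3]; indeg=(1,1,0,0,1,0,2)
step 2: output 2; order=[3,2]; indeg=(1,1,0,0,1,0,1)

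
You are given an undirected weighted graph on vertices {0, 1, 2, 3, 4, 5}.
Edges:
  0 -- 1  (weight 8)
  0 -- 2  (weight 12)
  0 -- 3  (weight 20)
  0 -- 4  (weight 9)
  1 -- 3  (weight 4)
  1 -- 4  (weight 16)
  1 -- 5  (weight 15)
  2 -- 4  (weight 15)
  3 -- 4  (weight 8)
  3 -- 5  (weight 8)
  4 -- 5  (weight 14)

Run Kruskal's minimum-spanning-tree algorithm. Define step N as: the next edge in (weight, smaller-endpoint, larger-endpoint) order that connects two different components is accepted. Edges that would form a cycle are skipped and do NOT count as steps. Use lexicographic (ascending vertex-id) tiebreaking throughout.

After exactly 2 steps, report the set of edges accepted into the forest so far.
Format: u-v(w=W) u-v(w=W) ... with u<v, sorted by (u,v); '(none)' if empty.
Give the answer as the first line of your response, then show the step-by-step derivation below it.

0-1(w=8) 1-3(w=4)

step 1: add edge 1-3 (w=4); MST = {1-3(w=4)}
step 2: add edge 0-1 (w=8); MST = {0-1(w=8) 1-3(w=4)}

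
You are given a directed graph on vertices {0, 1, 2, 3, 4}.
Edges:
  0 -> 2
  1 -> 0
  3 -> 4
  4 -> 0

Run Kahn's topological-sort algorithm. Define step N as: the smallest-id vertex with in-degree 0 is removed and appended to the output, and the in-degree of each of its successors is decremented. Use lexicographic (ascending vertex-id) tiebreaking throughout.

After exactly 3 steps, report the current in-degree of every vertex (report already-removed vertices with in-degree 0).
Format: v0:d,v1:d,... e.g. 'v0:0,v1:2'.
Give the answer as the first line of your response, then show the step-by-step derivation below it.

v0:0,v1:0,v2:1,v3:0,v4:0

step 1: output 1; order=[1]; indeg=(1,0,1,0,1)
step 2: output 3; order=[1,3]; indeg=(1,0,1,0,0)
step 3: output 4; order=[1,3,4]; indeg=(0,0,1,0,0)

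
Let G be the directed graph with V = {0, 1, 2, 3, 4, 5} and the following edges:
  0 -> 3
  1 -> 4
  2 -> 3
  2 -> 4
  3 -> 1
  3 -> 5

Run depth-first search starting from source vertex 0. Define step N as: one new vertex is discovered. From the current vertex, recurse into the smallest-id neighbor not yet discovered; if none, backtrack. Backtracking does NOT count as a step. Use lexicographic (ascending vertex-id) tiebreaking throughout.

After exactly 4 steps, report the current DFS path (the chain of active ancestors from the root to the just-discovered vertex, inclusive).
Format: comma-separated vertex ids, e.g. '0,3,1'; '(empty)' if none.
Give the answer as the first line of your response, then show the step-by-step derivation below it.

0,3,1,4

step 1: discover 0; path=0; order=0
step 2: discover 3; path=0>3; order=0,3
step 3: discover 1; path=0>3>1; order=0,3,1
step 4: discover 4; path=0>3>1>4; order=0,3,1,4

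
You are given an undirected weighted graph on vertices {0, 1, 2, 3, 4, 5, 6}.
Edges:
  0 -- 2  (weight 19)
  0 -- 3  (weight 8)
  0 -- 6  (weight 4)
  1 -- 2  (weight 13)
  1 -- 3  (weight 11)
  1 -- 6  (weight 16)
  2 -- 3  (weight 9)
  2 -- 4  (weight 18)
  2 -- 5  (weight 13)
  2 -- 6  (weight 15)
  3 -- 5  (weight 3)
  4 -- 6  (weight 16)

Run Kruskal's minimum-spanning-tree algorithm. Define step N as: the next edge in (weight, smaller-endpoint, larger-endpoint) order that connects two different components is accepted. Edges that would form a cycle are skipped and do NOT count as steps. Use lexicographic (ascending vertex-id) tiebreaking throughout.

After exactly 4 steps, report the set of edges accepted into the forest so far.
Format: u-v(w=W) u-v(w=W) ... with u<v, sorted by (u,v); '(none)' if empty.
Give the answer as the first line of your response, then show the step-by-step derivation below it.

0-3(w=8) 0-6(w=4) 2-3(w=9) 3-5(w=3)

step 1: add edge 3-5 (w=3); MST = {3-5(w=3)}
step 2: add edge 0-6 (w=4); MST = {0-6(w=4) 3-5(w=3)}
step 3: add edge 0-3 (w=8); MST = {0-3(w=8) 0-6(w=4) 3-5(w=3)}
step 4: add edge 2-3 (w=9); MST = {0-3(w=8) 0-6(w=4) 2-3(w=9) 3-5(w=3)}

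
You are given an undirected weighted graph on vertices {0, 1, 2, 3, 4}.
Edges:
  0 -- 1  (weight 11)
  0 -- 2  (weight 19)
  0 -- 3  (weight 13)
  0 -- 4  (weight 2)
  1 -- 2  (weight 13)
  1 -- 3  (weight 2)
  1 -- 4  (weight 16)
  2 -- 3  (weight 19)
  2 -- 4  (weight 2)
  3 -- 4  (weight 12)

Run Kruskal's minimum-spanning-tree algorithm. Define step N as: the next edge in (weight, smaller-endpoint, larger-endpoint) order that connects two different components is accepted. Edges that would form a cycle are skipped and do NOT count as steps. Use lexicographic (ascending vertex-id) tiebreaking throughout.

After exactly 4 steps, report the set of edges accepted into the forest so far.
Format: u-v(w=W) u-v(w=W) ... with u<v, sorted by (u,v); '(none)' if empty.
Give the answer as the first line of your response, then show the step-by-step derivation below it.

0-1(w=11) 0-4(w=2) 1-3(w=2) 2-4(w=2)

step 1: add edge 0-4 (w=2); MST = {0-4(w=2)}
step 2: add edge 1-3 (w=2); MST = {0-4(w=2) 1-3(w=2)}
step 3: add edge 2-4 (w=2); MST = {0-4(w=2) 1-3(w=2) 2-4(w=2)}
step 4: add edge 0-1 (w=11); MST = {0-1(w=11) 0-4(w=2) 1-3(w=2) 2-4(w=2)}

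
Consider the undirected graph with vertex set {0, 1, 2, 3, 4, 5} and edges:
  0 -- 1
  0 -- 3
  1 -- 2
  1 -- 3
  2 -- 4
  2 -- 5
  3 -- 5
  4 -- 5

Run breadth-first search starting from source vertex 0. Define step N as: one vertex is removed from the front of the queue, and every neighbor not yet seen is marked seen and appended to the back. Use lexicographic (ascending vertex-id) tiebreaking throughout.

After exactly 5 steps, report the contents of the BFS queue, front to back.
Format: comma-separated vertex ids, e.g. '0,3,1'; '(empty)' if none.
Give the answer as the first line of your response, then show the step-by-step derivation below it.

4

step 1: dequeue 0; queue=[1,3]; order=0
step 2: dequeue 1; queue=[3,2]; order=0,1
step 3: dequeue 3; queue=[2,5]; order=0,1,3
step 4: dequeue 2; queue=[5,4]; order=0,1,3,2
step 5: dequeue 5; queue=[4]; order=0,1,3,2,5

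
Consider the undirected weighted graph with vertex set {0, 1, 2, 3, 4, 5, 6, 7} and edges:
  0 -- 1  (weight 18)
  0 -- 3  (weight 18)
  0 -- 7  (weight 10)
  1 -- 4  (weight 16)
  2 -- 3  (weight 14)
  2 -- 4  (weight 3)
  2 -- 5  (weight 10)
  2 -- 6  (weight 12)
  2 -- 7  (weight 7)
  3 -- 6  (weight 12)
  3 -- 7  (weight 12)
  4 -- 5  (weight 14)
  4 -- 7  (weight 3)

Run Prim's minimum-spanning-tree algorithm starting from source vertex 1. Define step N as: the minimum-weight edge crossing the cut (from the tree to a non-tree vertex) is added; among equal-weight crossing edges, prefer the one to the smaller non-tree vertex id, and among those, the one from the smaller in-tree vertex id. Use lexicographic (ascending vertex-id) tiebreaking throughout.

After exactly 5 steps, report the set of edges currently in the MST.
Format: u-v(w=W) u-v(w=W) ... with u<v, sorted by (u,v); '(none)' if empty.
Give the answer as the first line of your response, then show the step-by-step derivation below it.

0-7(w=10) 1-4(w=16) 2-4(w=3) 2-5(w=10) 4-7(w=3)

step 1: add edge 1-4 (w=16); MST = {1-4(w=16)}
step 2: add edge 2-4 (w=3); MST = {1-4(w=16) 2-4(w=3)}
step 3: add edge 4-7 (w=3); MST = {1-4(w=16) 2-4(w=3) 4-7(w=3)}
step 4: add edge 0-7 (w=10); MST = {0-7(w=10) 1-4(w=16) 2-4(w=3) 4-7(w=3)}
step 5: add edge 2-5 (w=10); MST = {0-7(w=10) 1-4(w=16) 2-4(w=3) 2-5(w=10) 4-7(w=3)}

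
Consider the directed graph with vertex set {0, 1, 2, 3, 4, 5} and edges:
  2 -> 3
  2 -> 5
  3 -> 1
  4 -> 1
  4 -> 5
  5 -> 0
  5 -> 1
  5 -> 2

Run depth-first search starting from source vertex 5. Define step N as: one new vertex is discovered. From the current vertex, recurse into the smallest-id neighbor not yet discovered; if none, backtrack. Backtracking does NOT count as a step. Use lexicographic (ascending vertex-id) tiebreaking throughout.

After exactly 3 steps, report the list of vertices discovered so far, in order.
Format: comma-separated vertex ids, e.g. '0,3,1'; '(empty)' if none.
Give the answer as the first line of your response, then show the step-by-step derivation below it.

5,0,1

step 1: discover 5; path=5; order=5
step 2: discover 0; path=5>0; order=5,0
step 3: discover 1; path=5>1; order=5,0,1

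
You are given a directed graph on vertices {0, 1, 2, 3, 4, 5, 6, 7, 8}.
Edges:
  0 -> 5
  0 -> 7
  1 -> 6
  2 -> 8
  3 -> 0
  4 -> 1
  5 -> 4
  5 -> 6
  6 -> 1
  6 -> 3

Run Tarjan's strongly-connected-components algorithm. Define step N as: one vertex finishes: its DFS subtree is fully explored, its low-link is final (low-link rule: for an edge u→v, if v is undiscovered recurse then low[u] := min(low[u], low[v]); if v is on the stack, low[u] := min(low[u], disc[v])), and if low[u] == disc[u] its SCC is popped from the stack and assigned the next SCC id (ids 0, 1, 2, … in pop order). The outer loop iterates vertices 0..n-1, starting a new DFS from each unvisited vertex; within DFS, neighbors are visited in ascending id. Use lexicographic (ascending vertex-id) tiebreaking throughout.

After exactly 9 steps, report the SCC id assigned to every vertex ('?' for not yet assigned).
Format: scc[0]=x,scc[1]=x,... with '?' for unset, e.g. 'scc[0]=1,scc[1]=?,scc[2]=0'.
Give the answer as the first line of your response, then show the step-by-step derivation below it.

scc[0]=1,scc[1]=1,scc[2]=3,scc[3]=1,scc[4]=1,scc[5]=1,scc[6]=1,scc[7]=0,scc[8]=2

step 1: low=(low[0]=0,low[1]=3,low[2]=?,low[3]=0,low[4]=2,low[5]=1,low[6]=3,low[7]=?,low[8]=?); scc=(scc[0]=?,scc[1]=?,scc[2]=?,scc[3]=?,scc[4]=?,scc[5]=?,scc[6]=?,scc[7]=?,scc[8]=?)
step 2: low=(low[0]=0,low[1]=3,low[2]=?,low[3]=0,low[4]=2,low[5]=1,low[6]=0,low[7]=?,low[8]=?); scc=(scc[0]=?,scc[1]=?,scc[2]=?,scc[3]=?,scc[4]=?,scc[5]=?,scc[6]=?,scc[7]=?,scc[8]=?)
step 3: low=(low[0]=0,low[1]=0,low[2]=?,low[3]=0,low[4]=2,low[5]=1,low[6]=0,low[7]=?,low[8]=?); scc=(scc[0]=?,scc[1]=?,scc[2]=?,scc[3]=?,scc[4]=?,scc[5]=?,scc[6]=?,scc[7]=?,scc[8]=?)
step 4: low=(low[0]=0,low[1]=0,low[2]=?,low[3]=0,low[4]=0,low[5]=1,low[6]=0,low[7]=?,low[8]=?); scc=(scc[0]=?,scc[1]=?,scc[2]=?,scc[3]=?,scc[4]=?,scc[5]=?,scc[6]=?,scc[7]=?,scc[8]=?)
step 5: low=(low[0]=0,low[1]=0,low[2]=?,low[3]=0,low[4]=0,low[5]=0,low[6]=0,low[7]=?,low[8]=?); scc=(scc[0]=?,scc[1]=?,scc[2]=?,scc[3]=?,scc[4]=?,scc[5]=?,scc[6]=?,scc[7]=?,scc[8]=?)
step 6: low=(low[0]=0,low[1]=0,low[2]=?,low[3]=0,low[4]=0,low[5]=0,low[6]=0,low[7]=6,low[8]=?); scc=(scc[0]=?,scc[1]=?,scc[2]=?,scc[3]=?,scc[4]=?,scc[5]=?,scc[6]=?,scc[7]=0,scc[8]=?)
step 7: low=(low[0]=0,low[1]=0,low[2]=?,low[3]=0,low[4]=0,low[5]=0,low[6]=0,low[7]=6,low[8]=?); scc=(scc[0]=1,scc[1]=1,scc[2]=?,scc[3]=1,scc[4]=1,scc[5]=1,scc[6]=1,scc[7]=0,scc[8]=?)
step 8: low=(low[0]=0,low[1]=0,low[2]=7,low[3]=0,low[4]=0,low[5]=0,low[6]=0,low[7]=6,low[8]=8); scc=(scc[0]=1,scc[1]=1,scc[2]=?,scc[3]=1,scc[4]=1,scc[5]=1,scc[6]=1,scc[7]=0,scc[8]=2)
step 9: low=(low[0]=0,low[1]=0,low[2]=7,low[3]=0,low[4]=0,low[5]=0,low[6]=0,low[7]=6,low[8]=8); scc=(scc[0]=1,scc[1]=1,scc[2]=3,scc[3]=1,scc[4]=1,scc[5]=1,scc[6]=1,scc[7]=0,scc[8]=2)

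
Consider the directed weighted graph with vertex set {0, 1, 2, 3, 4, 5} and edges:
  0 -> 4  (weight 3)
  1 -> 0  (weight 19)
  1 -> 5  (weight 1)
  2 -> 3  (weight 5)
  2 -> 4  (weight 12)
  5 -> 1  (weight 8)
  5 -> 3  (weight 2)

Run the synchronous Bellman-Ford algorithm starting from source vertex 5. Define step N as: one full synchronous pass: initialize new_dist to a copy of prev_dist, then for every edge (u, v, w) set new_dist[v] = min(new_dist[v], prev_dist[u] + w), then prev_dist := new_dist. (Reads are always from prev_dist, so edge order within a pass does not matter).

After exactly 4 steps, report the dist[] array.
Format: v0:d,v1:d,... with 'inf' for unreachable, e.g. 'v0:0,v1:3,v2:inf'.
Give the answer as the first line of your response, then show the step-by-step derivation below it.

v0:27,v1:8,v2:inf,v3:2,v4:30,v5:0

step 1: dist = v0:inf,v1:8,v2:inf,v3:2,v4:inf,v5:0
step 2: dist = v0:27,v1:8,v2:inf,v3:2,v4:inf,v5:0
step 3: dist = v0:27,v1:8,v2:inf,v3:2,v4:30,v5:0
step 4: dist = v0:27,v1:8,v2:inf,v3:2,v4:30,v5:0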